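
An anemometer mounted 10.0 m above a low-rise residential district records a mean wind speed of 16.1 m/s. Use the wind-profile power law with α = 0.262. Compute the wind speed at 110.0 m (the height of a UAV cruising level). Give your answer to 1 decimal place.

Power-law profile: V₂ = V₁ · (z₂/z₁)^α
V₂ = 16.1 × (110.0/10.0)^0.262 = 16.1 × (11.0000)^0.262
    = 16.1 × 1.8743 = 30.1766 m/s

30.2 m/s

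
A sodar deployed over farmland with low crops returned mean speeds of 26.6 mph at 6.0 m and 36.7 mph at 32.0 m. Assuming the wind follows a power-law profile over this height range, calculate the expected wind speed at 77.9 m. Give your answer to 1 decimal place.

First find α: α = ln(V₂/V₁)/ln(z₂/z₁) = ln(36.7/26.6)/ln(32.0/6.0) = 0.32187/1.67398 = 0.1923
Extrapolate from 32.0 m to 77.9 m: V₃ = 36.7 × (77.9/32.0)^0.1923 = 36.7 × 1.1866 = 43.5471 mph

43.5 mph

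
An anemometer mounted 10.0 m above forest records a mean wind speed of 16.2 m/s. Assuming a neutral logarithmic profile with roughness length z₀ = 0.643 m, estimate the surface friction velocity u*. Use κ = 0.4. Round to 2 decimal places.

u* ≈ 2.36 m/s

Log law: V(z) = (u*/κ) · ln(z/z₀) ⇒ u* = κ · V / ln(z/z₀)
u* = 0.4 × 16.2 / ln(10.0/0.643) = 0.4 × 16.2 / 2.7442
   = 6.4800 / 2.7442 = 2.3613 m/s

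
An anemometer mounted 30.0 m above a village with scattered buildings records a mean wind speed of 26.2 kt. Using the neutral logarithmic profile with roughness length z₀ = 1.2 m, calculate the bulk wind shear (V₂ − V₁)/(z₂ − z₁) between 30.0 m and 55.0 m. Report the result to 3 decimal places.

Log law: V₂ = V₁ · ln(z₂/z₀)/ln(z₁/z₀) = 26.2 × 3.8250/3.2189 = 31.1336 kt
ΔV/Δz = (31.1336 − 26.2)/(55.0 − 30.0) = 4.9336/25.0000 = 0.19735 kt/m

0.197 kt/m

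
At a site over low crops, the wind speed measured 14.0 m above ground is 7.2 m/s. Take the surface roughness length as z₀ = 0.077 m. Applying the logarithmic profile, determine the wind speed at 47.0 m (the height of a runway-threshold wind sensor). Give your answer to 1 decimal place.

8.9 m/s

Log law: V(z) ∝ ln(z/z₀), so V₂/V₁ = ln(z₂/z₀) / ln(z₁/z₀).
ln(47.0/0.077) = 6.4141, ln(14.0/0.077) = 5.2030
V₂ = 7.2 × 6.4141/5.2030 = 7.2 × 1.2328 = 8.8759 m/s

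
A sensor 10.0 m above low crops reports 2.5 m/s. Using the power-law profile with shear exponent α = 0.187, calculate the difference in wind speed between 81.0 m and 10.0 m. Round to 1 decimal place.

1.2 m/s

Power law: V₂ = V₁ · (z₂/z₁)^α = 2.5 × (8.1000)^0.187 = 3.6968 m/s
ΔV = 3.6968 − 2.5 = 1.1968 m/s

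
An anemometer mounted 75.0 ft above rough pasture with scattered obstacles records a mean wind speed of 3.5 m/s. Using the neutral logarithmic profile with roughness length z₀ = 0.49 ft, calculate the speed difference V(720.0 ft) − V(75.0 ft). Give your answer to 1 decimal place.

Log law: V₂ = V₁ · ln(z₂/z₀)/ln(z₁/z₀) = 3.5 × 7.2926/5.0308 = 5.0735 m/s
ΔV = 5.0735 − 3.5 = 1.5735 m/s

1.6 m/s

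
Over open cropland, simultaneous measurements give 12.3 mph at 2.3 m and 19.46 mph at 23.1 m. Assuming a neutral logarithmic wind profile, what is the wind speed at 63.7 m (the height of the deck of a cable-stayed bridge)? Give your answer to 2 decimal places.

22.61 mph

Log law: V ∝ ln(z/z₀). From the pair, with r = V₁/V₂ = 0.63207,
ln z₀ = (ln z₁ − r·ln z₂)/(1 − r) = (0.8329 − 0.63207×3.1398)/0.36793 = -3.1301 → z₀ = 0.04371 m
V₃ = V₁ · ln(z₃/z₀)/ln(z₁/z₀) = 12.3 × 7.2843/3.9630 = 22.6082 mph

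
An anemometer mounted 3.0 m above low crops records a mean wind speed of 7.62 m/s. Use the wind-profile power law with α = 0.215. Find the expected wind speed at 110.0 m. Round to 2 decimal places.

Power-law profile: V₂ = V₁ · (z₂/z₁)^α
V₂ = 7.62 × (110.0/3.0)^0.215 = 7.62 × (36.6667)^0.215
    = 7.62 × 2.1693 = 16.5300 m/s

16.53 m/s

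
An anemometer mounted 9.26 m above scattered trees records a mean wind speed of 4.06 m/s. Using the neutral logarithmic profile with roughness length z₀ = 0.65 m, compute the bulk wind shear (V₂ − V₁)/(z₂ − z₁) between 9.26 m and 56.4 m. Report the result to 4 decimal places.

Log law: V₂ = V₁ · ln(z₂/z₀)/ln(z₁/z₀) = 4.06 × 4.4633/2.6565 = 6.8213 m/s
ΔV/Δz = (6.8213 − 4.06)/(56.4 − 9.26) = 2.7613/47.1400 = 0.05858 m/s/m

0.0586 m/s/m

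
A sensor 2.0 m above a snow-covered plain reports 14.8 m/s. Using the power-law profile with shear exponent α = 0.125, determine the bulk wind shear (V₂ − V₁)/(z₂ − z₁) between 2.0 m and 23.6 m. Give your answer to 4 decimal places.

0.2476 m/s/m

Power law: V₂ = V₁ · (z₂/z₁)^α = 14.8 × (11.8000)^0.125 = 20.1487 m/s
ΔV/Δz = (20.1487 − 14.8)/(23.6 − 2.0) = 5.3487/21.6000 = 0.24762 m/s/m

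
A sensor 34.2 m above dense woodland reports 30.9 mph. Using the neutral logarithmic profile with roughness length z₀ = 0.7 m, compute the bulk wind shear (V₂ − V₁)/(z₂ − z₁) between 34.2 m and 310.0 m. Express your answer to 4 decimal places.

Log law: V₂ = V₁ · ln(z₂/z₀)/ln(z₁/z₀) = 30.9 × 6.0932/3.8889 = 48.4151 mph
ΔV/Δz = (48.4151 − 30.9)/(310.0 − 34.2) = 17.5151/275.8000 = 0.06351 mph/m

0.0635 mph/m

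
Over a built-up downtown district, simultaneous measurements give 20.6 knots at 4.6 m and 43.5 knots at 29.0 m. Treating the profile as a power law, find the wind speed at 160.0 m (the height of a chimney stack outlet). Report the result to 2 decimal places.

87.02 knots

First find α: α = ln(V₂/V₁)/ln(z₂/z₁) = ln(43.5/20.6)/ln(29.0/4.6) = 0.74747/1.84124 = 0.4060
Extrapolate from 29.0 m to 160.0 m: V₃ = 43.5 × (160.0/29.0)^0.4060 = 43.5 × 2.0004 = 87.0159 knots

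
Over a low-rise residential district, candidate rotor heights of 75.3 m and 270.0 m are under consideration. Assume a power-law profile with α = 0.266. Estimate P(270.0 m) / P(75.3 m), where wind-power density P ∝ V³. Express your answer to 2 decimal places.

Speed ratio: V_B/V_A = (z_B/z_A)^α = (270.0/75.3)^0.266 = (3.5857)^0.266 = 1.40448
Power-density ratio: P_B/P_A = (V_B/V_A)³ = (1.40448)³ = 2.77042

2.77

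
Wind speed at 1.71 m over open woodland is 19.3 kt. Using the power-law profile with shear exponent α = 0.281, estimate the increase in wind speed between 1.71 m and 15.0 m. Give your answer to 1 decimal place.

Power law: V₂ = V₁ · (z₂/z₁)^α = 19.3 × (8.7719)^0.281 = 35.5277 kt
ΔV = 35.5277 − 19.3 = 16.2277 kt

16.2 kt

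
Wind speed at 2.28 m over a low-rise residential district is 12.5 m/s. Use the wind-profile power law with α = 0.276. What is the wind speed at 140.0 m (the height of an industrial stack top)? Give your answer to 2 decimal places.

Power-law profile: V₂ = V₁ · (z₂/z₁)^α
V₂ = 12.5 × (140.0/2.28)^0.276 = 12.5 × (61.4035)^0.276
    = 12.5 × 3.1156 = 38.9450 m/s

38.94 m/s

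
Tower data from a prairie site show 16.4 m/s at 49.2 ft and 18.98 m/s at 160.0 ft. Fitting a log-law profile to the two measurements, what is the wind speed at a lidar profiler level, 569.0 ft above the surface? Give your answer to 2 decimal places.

Log law: V ∝ ln(z/z₀). From the pair, with r = V₁/V₂ = 0.86407,
ln z₀ = (ln z₁ − r·ln z₂)/(1 − r) = (3.8959 − 0.86407×5.0752)/0.13593 = -3.6003 → z₀ = 0.02732 ft
V₃ = V₁ · ln(z₃/z₀)/ln(z₁/z₀) = 16.4 × 9.9442/7.4962 = 21.7556 m/s

21.76 m/s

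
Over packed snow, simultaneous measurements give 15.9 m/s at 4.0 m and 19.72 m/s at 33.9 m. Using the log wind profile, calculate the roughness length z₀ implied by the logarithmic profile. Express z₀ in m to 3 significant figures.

Log law: V(z) ∝ ln(z/z₀). With r = V₁/V₂ = 15.9/19.72 = 0.80629,
r · ln(z₂/z₀) = ln(z₁/z₀) ⇒ ln z₀ = (ln z₁ − r·ln z₂)/(1 − r)
ln z₀ = (1.38629 − 0.80629×3.52342) / 0.19371 = -7.5091
z₀ = exp(-7.5091) = 0.0005481 m

z₀ ≈ 0.000548 m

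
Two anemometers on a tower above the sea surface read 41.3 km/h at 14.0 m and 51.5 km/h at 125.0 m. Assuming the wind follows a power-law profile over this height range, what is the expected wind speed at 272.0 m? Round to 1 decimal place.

First find α: α = ln(V₂/V₁)/ln(z₂/z₁) = ln(51.5/41.3)/ln(125.0/14.0) = 0.22072/2.18926 = 0.1008
Extrapolate from 125.0 m to 272.0 m: V₃ = 51.5 × (272.0/125.0)^0.1008 = 51.5 × 1.0815 = 55.6993 km/h

55.7 km/h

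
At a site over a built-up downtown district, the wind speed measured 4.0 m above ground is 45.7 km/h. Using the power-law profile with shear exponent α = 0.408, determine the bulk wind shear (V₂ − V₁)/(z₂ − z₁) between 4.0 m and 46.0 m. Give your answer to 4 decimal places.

Power law: V₂ = V₁ · (z₂/z₁)^α = 45.7 × (11.5000)^0.408 = 123.7887 km/h
ΔV/Δz = (123.7887 − 45.7)/(46.0 − 4.0) = 78.0887/42.0000 = 1.85925 km/h/m

1.8593 km/h/m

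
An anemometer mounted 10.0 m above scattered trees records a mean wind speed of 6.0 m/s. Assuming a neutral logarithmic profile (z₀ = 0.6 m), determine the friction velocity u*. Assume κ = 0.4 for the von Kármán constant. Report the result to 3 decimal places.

Log law: V(z) = (u*/κ) · ln(z/z₀) ⇒ u* = κ · V / ln(z/z₀)
u* = 0.4 × 6.0 / ln(10.0/0.6) = 0.4 × 6.0 / 2.8134
   = 2.4000 / 2.8134 = 0.8531 m/s

u* ≈ 0.853 m/s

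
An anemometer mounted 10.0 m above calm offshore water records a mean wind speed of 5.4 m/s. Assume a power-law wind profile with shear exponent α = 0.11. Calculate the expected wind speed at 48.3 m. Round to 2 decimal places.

Power-law profile: V₂ = V₁ · (z₂/z₁)^α
V₂ = 5.4 × (48.3/10.0)^0.11 = 5.4 × (4.8300)^0.11
    = 5.4 × 1.1891 = 6.4214 m/s

6.42 m/s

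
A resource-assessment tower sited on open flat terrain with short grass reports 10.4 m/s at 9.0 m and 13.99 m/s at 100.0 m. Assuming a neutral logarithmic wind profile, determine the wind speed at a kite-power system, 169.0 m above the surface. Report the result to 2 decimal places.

Log law: V ∝ ln(z/z₀). From the pair, with r = V₁/V₂ = 0.74339,
ln z₀ = (ln z₁ − r·ln z₂)/(1 − r) = (2.1972 − 0.74339×4.6052)/0.25661 = -4.7784 → z₀ = 0.008409 m
V₃ = V₁ · ln(z₃/z₀)/ln(z₁/z₀) = 10.4 × 9.9083/6.9757 = 14.7723 m/s

14.77 m/s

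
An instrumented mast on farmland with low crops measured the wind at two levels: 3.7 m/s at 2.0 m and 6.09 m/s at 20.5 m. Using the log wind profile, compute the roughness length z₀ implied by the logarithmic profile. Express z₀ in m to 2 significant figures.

z₀ ≈ 0.054 m

Log law: V(z) ∝ ln(z/z₀). With r = V₁/V₂ = 3.7/6.09 = 0.60755,
r · ln(z₂/z₀) = ln(z₁/z₀) ⇒ ln z₀ = (ln z₁ − r·ln z₂)/(1 − r)
ln z₀ = (0.69315 − 0.60755×3.02042) / 0.39245 = -2.9098
z₀ = exp(-2.9098) = 0.05449 m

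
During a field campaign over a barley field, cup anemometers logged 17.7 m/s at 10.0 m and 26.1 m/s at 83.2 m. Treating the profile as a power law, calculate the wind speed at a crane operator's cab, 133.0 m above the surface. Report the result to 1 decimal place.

28.4 m/s

First find α: α = ln(V₂/V₁)/ln(z₂/z₁) = ln(26.1/17.7)/ln(83.2/10.0) = 0.38837/2.11866 = 0.1833
Extrapolate from 83.2 m to 133.0 m: V₃ = 26.1 × (133.0/83.2)^0.1833 = 26.1 × 1.0898 = 28.4437 m/s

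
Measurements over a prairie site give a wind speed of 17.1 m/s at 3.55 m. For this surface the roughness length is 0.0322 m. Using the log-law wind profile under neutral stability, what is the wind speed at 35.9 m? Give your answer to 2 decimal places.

Log law: V(z) ∝ ln(z/z₀), so V₂/V₁ = ln(z₂/z₀) / ln(z₁/z₀).
ln(35.9/0.0322) = 7.0165, ln(3.55/0.0322) = 4.7027
V₂ = 17.1 × 7.0165/4.7027 = 17.1 × 1.4920 = 25.5134 m/s

25.51 m/s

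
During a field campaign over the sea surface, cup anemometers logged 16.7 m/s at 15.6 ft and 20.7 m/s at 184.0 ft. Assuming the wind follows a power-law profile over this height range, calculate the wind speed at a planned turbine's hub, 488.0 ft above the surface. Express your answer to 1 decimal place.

First find α: α = ln(V₂/V₁)/ln(z₂/z₁) = ln(20.7/16.7)/ln(184.0/15.6) = 0.21472/2.46766 = 0.0870
Extrapolate from 184.0 ft to 488.0 ft: V₃ = 20.7 × (488.0/184.0)^0.0870 = 20.7 × 1.0886 = 22.5336 m/s

22.5 m/s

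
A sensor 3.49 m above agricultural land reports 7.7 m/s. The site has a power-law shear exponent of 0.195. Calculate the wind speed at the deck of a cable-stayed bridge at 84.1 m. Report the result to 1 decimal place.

Power-law profile: V₂ = V₁ · (z₂/z₁)^α
V₂ = 7.7 × (84.1/3.49)^0.195 = 7.7 × (24.0974)^0.195
    = 7.7 × 1.8599 = 14.3211 m/s

14.3 m/s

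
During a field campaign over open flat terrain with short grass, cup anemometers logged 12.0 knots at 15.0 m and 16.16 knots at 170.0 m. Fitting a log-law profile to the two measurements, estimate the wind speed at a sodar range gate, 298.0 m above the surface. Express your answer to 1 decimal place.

Log law: V ∝ ln(z/z₀). From the pair, with r = V₁/V₂ = 0.74257,
ln z₀ = (ln z₁ − r·ln z₂)/(1 − r) = (2.7081 − 0.74257×5.1358)/0.25743 = -4.2951 → z₀ = 0.01364 m
V₃ = V₁ · ln(z₃/z₀)/ln(z₁/z₀) = 12.0 × 9.9922/7.0031 = 17.1218 knots

17.1 knots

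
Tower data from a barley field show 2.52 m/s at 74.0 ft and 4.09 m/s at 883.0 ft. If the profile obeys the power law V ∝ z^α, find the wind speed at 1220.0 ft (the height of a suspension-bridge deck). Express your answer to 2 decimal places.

First find α: α = ln(V₂/V₁)/ln(z₂/z₁) = ln(4.09/2.52)/ln(883.0/74.0) = 0.48429/2.47926 = 0.1953
Extrapolate from 883.0 ft to 1220.0 ft: V₃ = 4.09 × (1220.0/883.0)^0.1953 = 4.09 × 1.0652 = 4.3566 m/s

4.36 m/s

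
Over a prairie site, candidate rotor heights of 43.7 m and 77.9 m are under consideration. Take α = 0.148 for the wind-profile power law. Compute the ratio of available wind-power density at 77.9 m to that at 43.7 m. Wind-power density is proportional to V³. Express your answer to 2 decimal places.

1.29

Speed ratio: V_B/V_A = (z_B/z_A)^α = (77.9/43.7)^0.148 = (1.7826)^0.148 = 1.08932
Power-density ratio: P_B/P_A = (V_B/V_A)³ = (1.08932)³ = 1.29261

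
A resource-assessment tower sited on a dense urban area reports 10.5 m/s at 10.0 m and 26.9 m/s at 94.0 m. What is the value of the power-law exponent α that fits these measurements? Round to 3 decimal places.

Power law: V₂/V₁ = (z₂/z₁)^α ⇒ α = ln(V₂/V₁) / ln(z₂/z₁)
α = ln(26.9/10.5) / ln(94.0/10.0) = ln(2.5619) / ln(9.4000)
  = 0.94075 / 2.24071 = 0.41985

α ≈ 0.420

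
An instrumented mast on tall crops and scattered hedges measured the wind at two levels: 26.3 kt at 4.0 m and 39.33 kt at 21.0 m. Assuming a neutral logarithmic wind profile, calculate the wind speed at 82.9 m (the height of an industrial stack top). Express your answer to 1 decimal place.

Log law: V ∝ ln(z/z₀). From the pair, with r = V₁/V₂ = 0.66870,
ln z₀ = (ln z₁ − r·ln z₂)/(1 − r) = (1.3863 − 0.66870×3.0445)/0.33130 = -1.9607 → z₀ = 0.1408 m
V₃ = V₁ · ln(z₃/z₀)/ln(z₁/z₀) = 26.3 × 6.3783/3.3470 = 50.1196 kt

50.1 kt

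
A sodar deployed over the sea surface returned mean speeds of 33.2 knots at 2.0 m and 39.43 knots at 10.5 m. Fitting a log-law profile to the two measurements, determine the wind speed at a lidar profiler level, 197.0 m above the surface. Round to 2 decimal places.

Log law: V ∝ ln(z/z₀). From the pair, with r = V₁/V₂ = 0.84200,
ln z₀ = (ln z₁ − r·ln z₂)/(1 − r) = (0.6931 − 0.84200×2.3514)/0.15800 = -8.1436 → z₀ = 0.0002906 m
V₃ = V₁ · ln(z₃/z₀)/ln(z₁/z₀) = 33.2 × 13.4268/8.8368 = 50.4449 knots

50.44 knots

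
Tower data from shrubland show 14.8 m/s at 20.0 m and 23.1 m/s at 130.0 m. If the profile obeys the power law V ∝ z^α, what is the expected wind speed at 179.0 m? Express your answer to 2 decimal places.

First find α: α = ln(V₂/V₁)/ln(z₂/z₁) = ln(23.1/14.8)/ln(130.0/20.0) = 0.44521/1.87180 = 0.2378
Extrapolate from 130.0 m to 179.0 m: V₃ = 23.1 × (179.0/130.0)^0.2378 = 23.1 × 1.0790 = 24.9259 m/s

24.93 m/s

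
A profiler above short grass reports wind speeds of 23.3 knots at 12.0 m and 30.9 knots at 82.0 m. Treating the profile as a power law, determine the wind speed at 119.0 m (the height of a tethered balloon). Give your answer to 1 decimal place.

First find α: α = ln(V₂/V₁)/ln(z₂/z₁) = ln(30.9/23.3)/ln(82.0/12.0) = 0.28230/1.92181 = 0.1469
Extrapolate from 82.0 m to 119.0 m: V₃ = 30.9 × (119.0/82.0)^0.1469 = 30.9 × 1.0562 = 32.6374 knots

32.6 knots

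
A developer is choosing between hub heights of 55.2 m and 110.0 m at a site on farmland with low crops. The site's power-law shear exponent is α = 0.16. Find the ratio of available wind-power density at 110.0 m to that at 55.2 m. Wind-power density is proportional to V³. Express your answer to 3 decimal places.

Speed ratio: V_B/V_A = (z_B/z_A)^α = (110.0/55.2)^0.16 = (1.9928)^0.16 = 1.11664
Power-density ratio: P_B/P_A = (V_B/V_A)³ = (1.11664)³ = 1.39232

1.392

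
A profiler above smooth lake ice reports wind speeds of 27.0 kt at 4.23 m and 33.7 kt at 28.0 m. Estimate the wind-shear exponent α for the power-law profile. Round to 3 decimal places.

Power law: V₂/V₁ = (z₂/z₁)^α ⇒ α = ln(V₂/V₁) / ln(z₂/z₁)
α = ln(33.7/27.0) / ln(28.0/4.23) = ln(1.2481) / ln(6.6194)
  = 0.22166 / 1.89000 = 0.11728

α ≈ 0.117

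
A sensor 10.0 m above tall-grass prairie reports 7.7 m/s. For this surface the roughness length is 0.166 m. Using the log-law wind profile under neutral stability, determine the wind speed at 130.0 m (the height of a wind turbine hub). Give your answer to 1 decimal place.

Log law: V(z) ∝ ln(z/z₀), so V₂/V₁ = ln(z₂/z₀) / ln(z₁/z₀).
ln(130.0/0.166) = 6.6633, ln(10.0/0.166) = 4.0984
V₂ = 7.7 × 6.6633/4.0984 = 7.7 × 1.6258 = 12.5190 m/s

12.5 m/s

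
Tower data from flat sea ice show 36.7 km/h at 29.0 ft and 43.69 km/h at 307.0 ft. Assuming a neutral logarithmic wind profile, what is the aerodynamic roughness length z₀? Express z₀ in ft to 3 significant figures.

z₀ ≈ 0.000121 ft

Log law: V(z) ∝ ln(z/z₀). With r = V₁/V₂ = 36.7/43.69 = 0.84001,
r · ln(z₂/z₀) = ln(z₁/z₀) ⇒ ln z₀ = (ln z₁ − r·ln z₂)/(1 − r)
ln z₀ = (3.36730 − 0.84001×5.72685) / 0.15999 = -9.0212
z₀ = exp(-9.0212) = 0.0001208 ft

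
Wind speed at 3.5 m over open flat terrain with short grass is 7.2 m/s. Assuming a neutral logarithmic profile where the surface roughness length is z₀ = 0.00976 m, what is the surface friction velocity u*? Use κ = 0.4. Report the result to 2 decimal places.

u* ≈ 0.49 m/s

Log law: V(z) = (u*/κ) · ln(z/z₀) ⇒ u* = κ · V / ln(z/z₀)
u* = 0.4 × 7.2 / ln(3.5/0.00976) = 0.4 × 7.2 / 5.8822
   = 2.8800 / 5.8822 = 0.4896 m/s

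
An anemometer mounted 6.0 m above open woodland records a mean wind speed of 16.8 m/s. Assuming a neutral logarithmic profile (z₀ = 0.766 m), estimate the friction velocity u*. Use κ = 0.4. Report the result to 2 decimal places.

u* ≈ 3.26 m/s

Log law: V(z) = (u*/κ) · ln(z/z₀) ⇒ u* = κ · V / ln(z/z₀)
u* = 0.4 × 16.8 / ln(6.0/0.766) = 0.4 × 16.8 / 2.0583
   = 6.7200 / 2.0583 = 3.2648 m/s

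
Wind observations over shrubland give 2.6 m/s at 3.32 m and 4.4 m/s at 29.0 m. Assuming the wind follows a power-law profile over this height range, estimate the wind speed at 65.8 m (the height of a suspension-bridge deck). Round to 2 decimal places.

First find α: α = ln(V₂/V₁)/ln(z₂/z₁) = ln(4.4/2.6)/ln(29.0/3.32) = 0.52609/2.16733 = 0.2427
Extrapolate from 29.0 m to 65.8 m: V₃ = 4.4 × (65.8/29.0)^0.2427 = 4.4 × 1.2200 = 5.3682 m/s

5.37 m/s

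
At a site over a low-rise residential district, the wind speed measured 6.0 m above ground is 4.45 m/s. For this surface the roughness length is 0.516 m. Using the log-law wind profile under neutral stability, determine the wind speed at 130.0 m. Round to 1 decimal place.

Log law: V(z) ∝ ln(z/z₀), so V₂/V₁ = ln(z₂/z₀) / ln(z₁/z₀).
ln(130.0/0.516) = 5.5292, ln(6.0/0.516) = 2.4534
V₂ = 4.45 × 5.5292/2.4534 = 4.45 × 2.2537 = 10.0289 m/s

10.0 m/s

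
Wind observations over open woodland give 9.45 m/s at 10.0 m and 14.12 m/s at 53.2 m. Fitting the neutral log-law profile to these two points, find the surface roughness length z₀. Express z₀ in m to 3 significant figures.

z₀ ≈ 0.340 m

Log law: V(z) ∝ ln(z/z₀). With r = V₁/V₂ = 9.45/14.12 = 0.66926,
r · ln(z₂/z₀) = ln(z₁/z₀) ⇒ ln z₀ = (ln z₁ − r·ln z₂)/(1 − r)
ln z₀ = (2.30259 − 0.66926×3.97406) / 0.33074 = -1.0797
z₀ = exp(-1.0797) = 0.3397 m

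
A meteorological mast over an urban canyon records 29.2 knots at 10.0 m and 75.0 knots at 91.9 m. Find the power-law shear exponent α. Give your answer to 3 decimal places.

α ≈ 0.425

Power law: V₂/V₁ = (z₂/z₁)^α ⇒ α = ln(V₂/V₁) / ln(z₂/z₁)
α = ln(75.0/29.2) / ln(91.9/10.0) = ln(2.5685) / ln(9.1900)
  = 0.94332 / 2.21812 = 0.42528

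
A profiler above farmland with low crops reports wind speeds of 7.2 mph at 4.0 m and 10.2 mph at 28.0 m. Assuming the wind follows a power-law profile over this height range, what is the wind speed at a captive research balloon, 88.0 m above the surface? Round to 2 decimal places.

12.52 mph

First find α: α = ln(V₂/V₁)/ln(z₂/z₁) = ln(10.2/7.2)/ln(28.0/4.0) = 0.34831/1.94591 = 0.1790
Extrapolate from 28.0 m to 88.0 m: V₃ = 10.2 × (88.0/28.0)^0.1790 = 10.2 × 1.2275 = 12.5204 mph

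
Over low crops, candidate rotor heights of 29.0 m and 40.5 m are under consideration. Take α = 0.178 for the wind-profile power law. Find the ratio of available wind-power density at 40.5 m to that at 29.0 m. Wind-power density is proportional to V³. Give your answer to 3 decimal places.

Speed ratio: V_B/V_A = (z_B/z_A)^α = (40.5/29.0)^0.178 = (1.3966)^0.178 = 1.06126
Power-density ratio: P_B/P_A = (V_B/V_A)³ = (1.06126)³ = 1.19525

1.195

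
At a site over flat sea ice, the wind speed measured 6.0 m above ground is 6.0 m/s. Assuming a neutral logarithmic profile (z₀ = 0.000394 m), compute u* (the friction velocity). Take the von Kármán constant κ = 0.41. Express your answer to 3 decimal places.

u* ≈ 0.255 m/s

Log law: V(z) = (u*/κ) · ln(z/z₀) ⇒ u* = κ · V / ln(z/z₀)
u* = 0.41 × 6.0 / ln(6.0/0.000394) = 0.41 × 6.0 / 9.6309
   = 2.4600 / 9.6309 = 0.2554 m/s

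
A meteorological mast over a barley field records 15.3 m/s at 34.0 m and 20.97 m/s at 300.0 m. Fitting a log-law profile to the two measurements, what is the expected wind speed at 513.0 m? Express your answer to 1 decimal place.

Log law: V ∝ ln(z/z₀). From the pair, with r = V₁/V₂ = 0.72961,
ln z₀ = (ln z₁ − r·ln z₂)/(1 − r) = (3.5264 − 0.72961×5.7038)/0.27039 = -2.3492 → z₀ = 0.09544 m
V₃ = V₁ · ln(z₃/z₀)/ln(z₁/z₀) = 15.3 × 8.5895/5.8756 = 22.3670 m/s

22.4 m/s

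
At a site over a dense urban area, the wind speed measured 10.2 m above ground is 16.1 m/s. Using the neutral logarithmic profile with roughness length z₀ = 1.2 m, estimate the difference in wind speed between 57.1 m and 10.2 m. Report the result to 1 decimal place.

13.0 m/s

Log law: V₂ = V₁ · ln(z₂/z₀)/ln(z₁/z₀) = 16.1 × 3.8625/2.1401 = 29.0580 m/s
ΔV = 29.0580 − 16.1 = 12.9580 m/s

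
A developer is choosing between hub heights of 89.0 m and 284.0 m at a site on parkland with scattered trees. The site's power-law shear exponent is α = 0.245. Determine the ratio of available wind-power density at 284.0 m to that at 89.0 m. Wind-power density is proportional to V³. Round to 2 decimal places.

2.35

Speed ratio: V_B/V_A = (z_B/z_A)^α = (284.0/89.0)^0.245 = (3.1910)^0.245 = 1.32881
Power-density ratio: P_B/P_A = (V_B/V_A)³ = (1.32881)³ = 2.34632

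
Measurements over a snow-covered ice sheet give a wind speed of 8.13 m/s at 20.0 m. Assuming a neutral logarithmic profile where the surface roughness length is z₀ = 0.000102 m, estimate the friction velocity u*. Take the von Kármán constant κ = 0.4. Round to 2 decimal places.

u* ≈ 0.27 m/s

Log law: V(z) = (u*/κ) · ln(z/z₀) ⇒ u* = κ · V / ln(z/z₀)
u* = 0.4 × 8.13 / ln(20.0/0.000102) = 0.4 × 8.13 / 12.1863
   = 3.2520 / 12.1863 = 0.2669 m/s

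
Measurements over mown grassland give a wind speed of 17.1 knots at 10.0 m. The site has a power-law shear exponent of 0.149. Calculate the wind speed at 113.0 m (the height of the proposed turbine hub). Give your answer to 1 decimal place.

Power-law profile: V₂ = V₁ · (z₂/z₁)^α
V₂ = 17.1 × (113.0/10.0)^0.149 = 17.1 × (11.3000)^0.149
    = 17.1 × 1.4352 = 24.5417 knots

24.5 knots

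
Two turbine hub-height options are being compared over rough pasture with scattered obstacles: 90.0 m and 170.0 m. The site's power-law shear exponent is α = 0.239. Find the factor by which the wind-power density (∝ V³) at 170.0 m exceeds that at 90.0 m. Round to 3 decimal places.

Speed ratio: V_B/V_A = (z_B/z_A)^α = (170.0/90.0)^0.239 = (1.8889)^0.239 = 1.16416
Power-density ratio: P_B/P_A = (V_B/V_A)³ = (1.16416)³ = 1.57776

1.578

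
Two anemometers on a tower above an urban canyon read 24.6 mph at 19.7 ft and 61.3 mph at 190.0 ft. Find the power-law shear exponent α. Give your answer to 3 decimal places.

Power law: V₂/V₁ = (z₂/z₁)^α ⇒ α = ln(V₂/V₁) / ln(z₂/z₁)
α = ln(61.3/24.6) / ln(190.0/19.7) = ln(2.4919) / ln(9.6447)
  = 0.91303 / 2.26641 = 0.40286

α ≈ 0.403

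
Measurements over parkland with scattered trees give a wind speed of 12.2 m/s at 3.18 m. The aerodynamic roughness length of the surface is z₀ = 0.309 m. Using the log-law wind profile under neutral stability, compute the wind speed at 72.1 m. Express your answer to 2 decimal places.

28.53 m/s

Log law: V(z) ∝ ln(z/z₀), so V₂/V₁ = ln(z₂/z₀) / ln(z₁/z₀).
ln(72.1/0.309) = 5.4525, ln(3.18/0.309) = 2.3313
V₂ = 12.2 × 5.4525/2.3313 = 12.2 × 2.3388 = 28.5335 m/s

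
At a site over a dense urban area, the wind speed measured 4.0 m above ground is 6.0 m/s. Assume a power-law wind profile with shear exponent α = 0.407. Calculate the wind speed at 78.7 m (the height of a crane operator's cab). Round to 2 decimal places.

20.17 m/s

Power-law profile: V₂ = V₁ · (z₂/z₁)^α
V₂ = 6.0 × (78.7/4.0)^0.407 = 6.0 × (19.6750)^0.407
    = 6.0 × 3.3622 = 20.1732 m/s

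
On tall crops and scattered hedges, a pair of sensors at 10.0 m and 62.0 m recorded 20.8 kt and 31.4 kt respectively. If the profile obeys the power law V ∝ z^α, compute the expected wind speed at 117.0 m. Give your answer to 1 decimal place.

36.2 kt

First find α: α = ln(V₂/V₁)/ln(z₂/z₁) = ln(31.4/20.8)/ln(62.0/10.0) = 0.41185/1.82455 = 0.2257
Extrapolate from 62.0 m to 117.0 m: V₃ = 31.4 × (117.0/62.0)^0.2257 = 31.4 × 1.1541 = 36.2397 kt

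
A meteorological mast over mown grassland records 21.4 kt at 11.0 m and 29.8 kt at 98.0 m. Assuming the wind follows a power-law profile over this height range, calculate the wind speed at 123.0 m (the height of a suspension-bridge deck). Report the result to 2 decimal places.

30.84 kt

First find α: α = ln(V₂/V₁)/ln(z₂/z₁) = ln(29.8/21.4)/ln(98.0/11.0) = 0.33112/2.18707 = 0.1514
Extrapolate from 98.0 m to 123.0 m: V₃ = 29.8 × (123.0/98.0)^0.1514 = 29.8 × 1.0350 = 30.8430 kt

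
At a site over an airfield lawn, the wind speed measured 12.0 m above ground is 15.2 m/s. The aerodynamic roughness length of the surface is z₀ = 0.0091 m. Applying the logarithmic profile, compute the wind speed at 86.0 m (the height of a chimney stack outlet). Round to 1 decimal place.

Log law: V(z) ∝ ln(z/z₀), so V₂/V₁ = ln(z₂/z₀) / ln(z₁/z₀).
ln(86.0/0.0091) = 9.1538, ln(12.0/0.0091) = 7.1844
V₂ = 15.2 × 9.1538/7.1844 = 15.2 × 1.2741 = 19.3667 m/s

19.4 m/s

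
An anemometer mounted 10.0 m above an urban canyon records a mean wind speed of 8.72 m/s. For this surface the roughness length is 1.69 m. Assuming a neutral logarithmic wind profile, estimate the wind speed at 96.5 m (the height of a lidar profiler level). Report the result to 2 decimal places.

19.84 m/s

Log law: V(z) ∝ ln(z/z₀), so V₂/V₁ = ln(z₂/z₀) / ln(z₁/z₀).
ln(96.5/1.69) = 4.0448, ln(10.0/1.69) = 1.7779
V₂ = 8.72 × 4.0448/1.7779 = 8.72 × 2.2751 = 19.8389 m/s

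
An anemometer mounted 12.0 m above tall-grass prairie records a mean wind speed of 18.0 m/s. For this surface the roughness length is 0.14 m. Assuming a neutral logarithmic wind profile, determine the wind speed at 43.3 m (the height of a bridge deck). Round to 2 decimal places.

Log law: V(z) ∝ ln(z/z₀), so V₂/V₁ = ln(z₂/z₀) / ln(z₁/z₀).
ln(43.3/0.14) = 5.7343, ln(12.0/0.14) = 4.4510
V₂ = 18.0 × 5.7343/4.4510 = 18.0 × 1.2883 = 23.1895 m/s

23.19 m/s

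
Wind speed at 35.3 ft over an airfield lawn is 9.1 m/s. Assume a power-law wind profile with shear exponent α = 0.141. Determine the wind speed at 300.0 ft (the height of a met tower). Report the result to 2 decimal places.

12.30 m/s

Power-law profile: V₂ = V₁ · (z₂/z₁)^α
V₂ = 9.1 × (300.0/35.3)^0.141 = 9.1 × (8.4986)^0.141
    = 9.1 × 1.3522 = 12.3049 m/s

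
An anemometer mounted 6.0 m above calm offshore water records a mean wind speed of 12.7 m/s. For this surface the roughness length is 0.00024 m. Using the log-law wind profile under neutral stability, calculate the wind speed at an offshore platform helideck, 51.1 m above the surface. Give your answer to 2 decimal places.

Log law: V(z) ∝ ln(z/z₀), so V₂/V₁ = ln(z₂/z₀) / ln(z₁/z₀).
ln(51.1/0.00024) = 12.2687, ln(6.0/0.00024) = 10.1266
V₂ = 12.7 × 12.2687/10.1266 = 12.7 × 1.2115 = 15.3864 m/s

15.39 m/s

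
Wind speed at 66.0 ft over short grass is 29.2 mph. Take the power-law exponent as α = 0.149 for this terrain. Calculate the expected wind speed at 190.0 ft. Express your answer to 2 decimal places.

34.18 mph

Power-law profile: V₂ = V₁ · (z₂/z₁)^α
V₂ = 29.2 × (190.0/66.0)^0.149 = 29.2 × (2.8788)^0.149
    = 29.2 × 1.1706 = 34.1826 mph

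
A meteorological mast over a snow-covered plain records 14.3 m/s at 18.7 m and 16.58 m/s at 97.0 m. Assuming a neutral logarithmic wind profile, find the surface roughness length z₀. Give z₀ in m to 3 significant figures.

z₀ ≈ 0.000614 m

Log law: V(z) ∝ ln(z/z₀). With r = V₁/V₂ = 14.3/16.58 = 0.86248,
r · ln(z₂/z₀) = ln(z₁/z₀) ⇒ ln z₀ = (ln z₁ − r·ln z₂)/(1 − r)
ln z₀ = (2.92852 − 0.86248×4.57471) / 0.13752 = -7.3962
z₀ = exp(-7.3962) = 0.0006136 m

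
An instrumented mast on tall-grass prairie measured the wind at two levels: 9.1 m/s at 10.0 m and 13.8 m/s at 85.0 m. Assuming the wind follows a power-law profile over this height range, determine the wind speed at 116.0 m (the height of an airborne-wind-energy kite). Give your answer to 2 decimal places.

14.66 m/s

First find α: α = ln(V₂/V₁)/ln(z₂/z₁) = ln(13.8/9.1)/ln(85.0/10.0) = 0.41639/2.14007 = 0.1946
Extrapolate from 85.0 m to 116.0 m: V₃ = 13.8 × (116.0/85.0)^0.1946 = 13.8 × 1.0624 = 14.6607 m/s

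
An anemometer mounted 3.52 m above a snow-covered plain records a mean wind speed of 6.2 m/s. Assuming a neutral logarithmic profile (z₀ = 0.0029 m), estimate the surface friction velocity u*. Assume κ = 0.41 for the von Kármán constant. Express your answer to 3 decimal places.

u* ≈ 0.358 m/s

Log law: V(z) = (u*/κ) · ln(z/z₀) ⇒ u* = κ · V / ln(z/z₀)
u* = 0.41 × 6.2 / ln(3.52/0.0029) = 0.41 × 6.2 / 7.1015
   = 2.5420 / 7.1015 = 0.3580 m/s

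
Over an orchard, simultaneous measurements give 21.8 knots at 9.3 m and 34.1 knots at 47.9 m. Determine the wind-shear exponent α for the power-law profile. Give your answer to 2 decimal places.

α ≈ 0.27

Power law: V₂/V₁ = (z₂/z₁)^α ⇒ α = ln(V₂/V₁) / ln(z₂/z₁)
α = ln(34.1/21.8) / ln(47.9/9.3) = ln(1.5642) / ln(5.1505)
  = 0.44739 / 1.63910 = 0.27295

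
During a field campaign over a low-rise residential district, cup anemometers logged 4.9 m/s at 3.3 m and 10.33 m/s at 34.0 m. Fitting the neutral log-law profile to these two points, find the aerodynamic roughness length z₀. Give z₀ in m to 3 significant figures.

z₀ ≈ 0.402 m

Log law: V(z) ∝ ln(z/z₀). With r = V₁/V₂ = 4.9/10.33 = 0.47435,
r · ln(z₂/z₀) = ln(z₁/z₀) ⇒ ln z₀ = (ln z₁ − r·ln z₂)/(1 − r)
ln z₀ = (1.19392 − 0.47435×3.52636) / 0.52565 = -0.9109
z₀ = exp(-0.9109) = 0.4022 m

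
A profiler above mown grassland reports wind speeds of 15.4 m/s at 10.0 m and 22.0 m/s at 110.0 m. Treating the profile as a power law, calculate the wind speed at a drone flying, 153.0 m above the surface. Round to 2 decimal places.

First find α: α = ln(V₂/V₁)/ln(z₂/z₁) = ln(22.0/15.4)/ln(110.0/10.0) = 0.35667/2.39790 = 0.1487
Extrapolate from 110.0 m to 153.0 m: V₃ = 22.0 × (153.0/110.0)^0.1487 = 22.0 × 1.0503 = 23.1067 m/s

23.11 m/s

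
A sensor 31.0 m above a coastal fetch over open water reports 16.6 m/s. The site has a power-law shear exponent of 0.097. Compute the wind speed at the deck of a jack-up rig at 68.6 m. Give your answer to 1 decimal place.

Power-law profile: V₂ = V₁ · (z₂/z₁)^α
V₂ = 16.6 × (68.6/31.0)^0.097 = 16.6 × (2.2129)^0.097
    = 16.6 × 1.0801 = 17.9296 m/s

17.9 m/s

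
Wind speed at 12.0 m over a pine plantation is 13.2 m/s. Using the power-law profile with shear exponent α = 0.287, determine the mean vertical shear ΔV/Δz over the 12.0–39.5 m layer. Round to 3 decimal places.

Power law: V₂ = V₁ · (z₂/z₁)^α = 13.2 × (3.2917)^0.287 = 18.5811 m/s
ΔV/Δz = (18.5811 − 13.2)/(39.5 − 12.0) = 5.3811/27.5000 = 0.19568 m/s/m

0.196 m/s/m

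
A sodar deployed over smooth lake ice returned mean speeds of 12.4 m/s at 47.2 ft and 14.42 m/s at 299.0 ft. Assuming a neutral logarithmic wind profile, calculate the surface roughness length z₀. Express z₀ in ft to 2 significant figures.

Log law: V(z) ∝ ln(z/z₀). With r = V₁/V₂ = 12.4/14.42 = 0.85992,
r · ln(z₂/z₀) = ln(z₁/z₀) ⇒ ln z₀ = (ln z₁ − r·ln z₂)/(1 − r)
ln z₀ = (3.85439 − 0.85992×5.70044) / 0.14008 = -7.4778
z₀ = exp(-7.4778) = 0.0005655 ft

z₀ ≈ 0.00057 ft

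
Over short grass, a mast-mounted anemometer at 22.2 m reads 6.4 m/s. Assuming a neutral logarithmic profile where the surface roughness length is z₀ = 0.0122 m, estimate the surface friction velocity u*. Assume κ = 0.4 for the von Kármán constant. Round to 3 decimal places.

u* ≈ 0.341 m/s

Log law: V(z) = (u*/κ) · ln(z/z₀) ⇒ u* = κ · V / ln(z/z₀)
u* = 0.4 × 6.4 / ln(22.2/0.0122) = 0.4 × 6.4 / 7.5064
   = 2.5600 / 7.5064 = 0.3410 m/s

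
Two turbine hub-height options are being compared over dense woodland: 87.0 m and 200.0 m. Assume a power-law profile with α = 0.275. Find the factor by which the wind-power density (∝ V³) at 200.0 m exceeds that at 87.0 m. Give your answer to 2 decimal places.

Speed ratio: V_B/V_A = (z_B/z_A)^α = (200.0/87.0)^0.275 = (2.2989)^0.275 = 1.25723
Power-density ratio: P_B/P_A = (V_B/V_A)³ = (1.25723)³ = 1.98722

1.99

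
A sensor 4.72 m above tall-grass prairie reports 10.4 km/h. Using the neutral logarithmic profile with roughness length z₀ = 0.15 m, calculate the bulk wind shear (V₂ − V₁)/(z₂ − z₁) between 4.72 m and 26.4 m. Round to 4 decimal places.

Log law: V₂ = V₁ · ln(z₂/z₀)/ln(z₁/z₀) = 10.4 × 5.1705/3.4489 = 15.5912 km/h
ΔV/Δz = (15.5912 − 10.4)/(26.4 − 4.72) = 5.1912/21.6800 = 0.23945 km/h/m

0.2394 km/h/m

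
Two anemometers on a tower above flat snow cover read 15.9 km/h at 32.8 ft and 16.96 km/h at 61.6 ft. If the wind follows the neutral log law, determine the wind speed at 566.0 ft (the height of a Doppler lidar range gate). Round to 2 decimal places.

Log law: V ∝ ln(z/z₀). From the pair, with r = V₁/V₂ = 0.93750,
ln z₀ = (ln z₁ − r·ln z₂)/(1 − r) = (3.4904 − 0.93750×4.1207)/0.06250 = -5.9631 → z₀ = 0.002572 ft
V₃ = V₁ · ln(z₃/z₀)/ln(z₁/z₀) = 15.9 × 12.3017/9.4535 = 20.6904 km/h

20.69 km/h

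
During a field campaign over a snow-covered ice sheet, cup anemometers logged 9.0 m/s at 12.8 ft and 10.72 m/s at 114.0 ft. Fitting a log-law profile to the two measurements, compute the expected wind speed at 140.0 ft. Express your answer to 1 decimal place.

Log law: V ∝ ln(z/z₀). From the pair, with r = V₁/V₂ = 0.83955,
ln z₀ = (ln z₁ − r·ln z₂)/(1 − r) = (2.5494 − 0.83955×4.7362)/0.16045 = -8.8929 → z₀ = 0.0001374 ft
V₃ = V₁ · ln(z₃/z₀)/ln(z₁/z₀) = 9.0 × 13.8345/11.4423 = 10.8816 m/s

10.9 m/s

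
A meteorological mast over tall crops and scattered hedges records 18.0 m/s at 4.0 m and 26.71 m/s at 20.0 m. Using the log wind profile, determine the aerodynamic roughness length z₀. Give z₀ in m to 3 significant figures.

Log law: V(z) ∝ ln(z/z₀). With r = V₁/V₂ = 18.0/26.71 = 0.67390,
r · ln(z₂/z₀) = ln(z₁/z₀) ⇒ ln z₀ = (ln z₁ − r·ln z₂)/(1 − r)
ln z₀ = (1.38629 − 0.67390×2.99573) / 0.32610 = -1.9398
z₀ = exp(-1.9398) = 0.1437 m

z₀ ≈ 0.144 m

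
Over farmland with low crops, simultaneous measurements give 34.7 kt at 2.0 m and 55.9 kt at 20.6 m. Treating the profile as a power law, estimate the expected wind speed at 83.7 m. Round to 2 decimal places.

74.46 kt

First find α: α = ln(V₂/V₁)/ln(z₂/z₁) = ln(55.9/34.7)/ln(20.6/2.0) = 0.47682/2.33214 = 0.2045
Extrapolate from 20.6 m to 83.7 m: V₃ = 55.9 × (83.7/20.6)^0.2045 = 55.9 × 1.3319 = 74.4556 kt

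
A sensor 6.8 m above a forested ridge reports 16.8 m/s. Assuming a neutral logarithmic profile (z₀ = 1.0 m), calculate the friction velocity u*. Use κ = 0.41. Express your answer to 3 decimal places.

Log law: V(z) = (u*/κ) · ln(z/z₀) ⇒ u* = κ · V / ln(z/z₀)
u* = 0.41 × 16.8 / ln(6.8/1.0) = 0.41 × 16.8 / 1.9169
   = 6.8880 / 1.9169 = 3.5933 m/s

u* ≈ 3.593 m/s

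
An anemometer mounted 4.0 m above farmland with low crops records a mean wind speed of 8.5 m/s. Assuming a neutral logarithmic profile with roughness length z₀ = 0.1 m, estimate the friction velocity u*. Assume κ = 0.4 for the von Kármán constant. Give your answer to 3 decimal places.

Log law: V(z) = (u*/κ) · ln(z/z₀) ⇒ u* = κ · V / ln(z/z₀)
u* = 0.4 × 8.5 / ln(4.0/0.1) = 0.4 × 8.5 / 3.6889
   = 3.4000 / 3.6889 = 0.9217 m/s

u* ≈ 0.922 m/s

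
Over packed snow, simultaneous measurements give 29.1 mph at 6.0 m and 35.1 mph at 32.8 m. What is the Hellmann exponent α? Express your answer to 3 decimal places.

α ≈ 0.110

Power law: V₂/V₁ = (z₂/z₁)^α ⇒ α = ln(V₂/V₁) / ln(z₂/z₁)
α = ln(35.1/29.1) / ln(32.8/6.0) = ln(1.2062) / ln(5.4667)
  = 0.18746 / 1.69867 = 0.11036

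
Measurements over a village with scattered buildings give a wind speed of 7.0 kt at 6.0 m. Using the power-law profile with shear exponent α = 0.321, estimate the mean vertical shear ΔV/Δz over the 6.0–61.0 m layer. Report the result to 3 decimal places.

Power law: V₂ = V₁ · (z₂/z₁)^α = 7.0 × (10.1667)^0.321 = 14.7368 kt
ΔV/Δz = (14.7368 − 7.0)/(61.0 − 6.0) = 7.7368/55.0000 = 0.14067 kt/m

0.141 kt/m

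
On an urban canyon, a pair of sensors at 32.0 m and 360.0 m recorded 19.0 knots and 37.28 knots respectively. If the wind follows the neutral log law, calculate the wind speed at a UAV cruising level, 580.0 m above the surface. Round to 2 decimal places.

40.88 knots

Log law: V ∝ ln(z/z₀). From the pair, with r = V₁/V₂ = 0.50966,
ln z₀ = (ln z₁ − r·ln z₂)/(1 − r) = (3.4657 − 0.50966×5.8861)/0.49034 = 0.9500 → z₀ = 2.586 m
V₃ = V₁ · ln(z₃/z₀)/ln(z₁/z₀) = 19.0 × 5.4130/2.5157 = 40.8820 knots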